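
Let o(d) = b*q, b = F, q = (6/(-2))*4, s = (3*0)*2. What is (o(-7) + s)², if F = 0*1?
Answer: 0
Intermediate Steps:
s = 0 (s = 0*2 = 0)
q = -12 (q = -½*6*4 = -3*4 = -12)
F = 0
b = 0
o(d) = 0 (o(d) = 0*(-12) = 0)
(o(-7) + s)² = (0 + 0)² = 0² = 0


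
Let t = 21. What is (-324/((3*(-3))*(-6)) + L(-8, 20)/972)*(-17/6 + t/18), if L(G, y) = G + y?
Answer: 2425/243 ≈ 9.9794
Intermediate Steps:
(-324/((3*(-3))*(-6)) + L(-8, 20)/972)*(-17/6 + t/18) = (-324/((3*(-3))*(-6)) + (-8 + 20)/972)*(-17/6 + 21/18) = (-324/((-9*(-6))) + 12*(1/972))*(-17*1/6 + 21*(1/18)) = (-324/54 + 1/81)*(-17/6 + 7/6) = (-324*1/54 + 1/81)*(-5/3) = (-6 + 1/81)*(-5/3) = -485/81*(-5/3) = 2425/243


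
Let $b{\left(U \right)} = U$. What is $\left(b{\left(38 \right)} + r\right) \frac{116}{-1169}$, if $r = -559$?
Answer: $\frac{60436}{1169} \approx 51.699$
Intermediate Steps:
$\left(b{\left(38 \right)} + r\right) \frac{116}{-1169} = \left(38 - 559\right) \frac{116}{-1169} = - 521 \cdot 116 \left(- \frac{1}{1169}\right) = \left(-521\right) \left(- \frac{116}{1169}\right) = \frac{60436}{1169}$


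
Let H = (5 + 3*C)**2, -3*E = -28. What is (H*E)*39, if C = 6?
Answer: 192556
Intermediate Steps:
E = 28/3 (E = -1/3*(-28) = 28/3 ≈ 9.3333)
H = 529 (H = (5 + 3*6)**2 = (5 + 18)**2 = 23**2 = 529)
(H*E)*39 = (529*(28/3))*39 = (14812/3)*39 = 192556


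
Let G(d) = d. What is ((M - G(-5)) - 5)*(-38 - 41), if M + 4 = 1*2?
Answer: 158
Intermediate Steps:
M = -2 (M = -4 + 1*2 = -4 + 2 = -2)
((M - G(-5)) - 5)*(-38 - 41) = ((-2 - 1*(-5)) - 5)*(-38 - 41) = ((-2 + 5) - 5)*(-79) = (3 - 5)*(-79) = -2*(-79) = 158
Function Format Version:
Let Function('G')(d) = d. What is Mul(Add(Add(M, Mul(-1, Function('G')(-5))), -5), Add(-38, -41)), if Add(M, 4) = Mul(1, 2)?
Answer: 158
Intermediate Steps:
M = -2 (M = Add(-4, Mul(1, 2)) = Add(-4, 2) = -2)
Mul(Add(Add(M, Mul(-1, Function('G')(-5))), -5), Add(-38, -41)) = Mul(Add(Add(-2, Mul(-1, -5)), -5), Add(-38, -41)) = Mul(Add(Add(-2, 5), -5), -79) = Mul(Add(3, -5), -79) = Mul(-2, -79) = 158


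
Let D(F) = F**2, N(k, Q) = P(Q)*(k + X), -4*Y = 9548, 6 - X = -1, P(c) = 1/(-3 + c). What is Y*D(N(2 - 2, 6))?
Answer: -116963/9 ≈ -12996.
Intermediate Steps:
X = 7 (X = 6 - 1*(-1) = 6 + 1 = 7)
Y = -2387 (Y = -1/4*9548 = -2387)
N(k, Q) = (7 + k)/(-3 + Q) (N(k, Q) = (k + 7)/(-3 + Q) = (7 + k)/(-3 + Q))
Y*D(N(2 - 2, 6)) = -2387*(7 + (2 - 2))**2/(-3 + 6)**2 = -2387*(7 + 0)**2/9 = -2387*((1/3)*7)**2 = -2387*(7/3)**2 = -2387*49/9 = -116963/9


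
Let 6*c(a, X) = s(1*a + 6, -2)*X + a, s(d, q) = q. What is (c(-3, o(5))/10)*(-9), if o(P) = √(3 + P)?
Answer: 9/20 + 3*√2/5 ≈ 1.2985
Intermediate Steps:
c(a, X) = -X/3 + a/6 (c(a, X) = (-2*X + a)/6 = (a - 2*X)/6 = -X/3 + a/6)
(c(-3, o(5))/10)*(-9) = ((-√(3 + 5)/3 + (⅙)*(-3))/10)*(-9) = ((-2*√2/3 - ½)/10)*(-9) = ((-½ - 2*√2/3)/10)*(-9) = (-1/20 - √2/15)*(-9) = 9/20 + 3*√2/5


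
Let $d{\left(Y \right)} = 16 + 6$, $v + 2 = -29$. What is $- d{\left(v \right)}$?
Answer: $-22$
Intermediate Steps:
$v = -31$ ($v = -2 - 29 = -31$)
$d{\left(Y \right)} = 22$
$- d{\left(v \right)} = \left(-1\right) 22 = -22$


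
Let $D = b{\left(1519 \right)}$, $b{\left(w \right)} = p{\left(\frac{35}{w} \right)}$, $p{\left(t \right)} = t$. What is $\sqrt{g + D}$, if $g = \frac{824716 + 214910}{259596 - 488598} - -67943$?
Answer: $\frac{\sqrt{4660273061442751795}}{8282239} \approx 260.65$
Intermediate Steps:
$b{\left(w \right)} = \frac{35}{w}$
$D = \frac{5}{217}$ ($D = \frac{35}{1519} = 35 \cdot \frac{1}{1519} = \frac{5}{217} \approx 0.023041$)
$g = \frac{2593007210}{38167}$ ($g = \frac{1039626}{-229002} + 67943 = 1039626 \left(- \frac{1}{229002}\right) + 67943 = - \frac{173271}{38167} + 67943 = \frac{2593007210}{38167} \approx 67939.0$)
$\sqrt{g + D} = \sqrt{\frac{2593007210}{38167} + \frac{5}{217}} = \sqrt{\frac{562682755405}{8282239}} = \frac{\sqrt{4660273061442751795}}{8282239}$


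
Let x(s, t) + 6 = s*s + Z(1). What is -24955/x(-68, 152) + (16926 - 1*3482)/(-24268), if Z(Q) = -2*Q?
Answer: -166916361/28005272 ≈ -5.9602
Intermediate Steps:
x(s, t) = -8 + s² (x(s, t) = -6 + (s*s - 2*1) = -6 + (s² - 2) = -6 + (-2 + s²) = -8 + s²)
-24955/x(-68, 152) + (16926 - 1*3482)/(-24268) = -24955/(-8 + (-68)²) + (16926 - 1*3482)/(-24268) = -24955/(-8 + 4624) + (16926 - 3482)*(-1/24268) = -24955/4616 + 13444*(-1/24268) = -24955*1/4616 - 3361/6067 = -24955/4616 - 3361/6067 = -166916361/28005272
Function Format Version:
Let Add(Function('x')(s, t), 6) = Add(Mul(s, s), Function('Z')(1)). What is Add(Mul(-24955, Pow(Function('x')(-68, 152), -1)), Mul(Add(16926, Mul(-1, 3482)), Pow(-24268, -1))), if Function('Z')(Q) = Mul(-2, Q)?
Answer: Rational(-166916361, 28005272) ≈ -5.9602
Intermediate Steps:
Function('x')(s, t) = Add(-8, Pow(s, 2)) (Function('x')(s, t) = Add(-6, Add(Mul(s, s), Mul(-2, 1))) = Add(-6, Add(Pow(s, 2), -2)) = Add(-6, Add(-2, Pow(s, 2))) = Add(-8, Pow(s, 2)))
Add(Mul(-24955, Pow(Function('x')(-68, 152), -1)), Mul(Add(16926, Mul(-1, 3482)), Pow(-24268, -1))) = Add(Mul(-24955, Pow(Add(-8, Pow(-68, 2)), -1)), Mul(Add(16926, Mul(-1, 3482)), Pow(-24268, -1))) = Add(Mul(-24955, Pow(Add(-8, 4624), -1)), Mul(Add(16926, -3482), Rational(-1, 24268))) = Add(Mul(-24955, Pow(4616, -1)), Mul(13444, Rational(-1, 24268))) = Add(Mul(-24955, Rational(1, 4616)), Rational(-3361, 6067)) = Add(Rational(-24955, 4616), Rational(-3361, 6067)) = Rational(-166916361, 28005272)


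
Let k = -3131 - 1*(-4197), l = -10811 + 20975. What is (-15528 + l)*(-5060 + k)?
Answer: 21423816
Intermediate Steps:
l = 10164
k = 1066 (k = -3131 + 4197 = 1066)
(-15528 + l)*(-5060 + k) = (-15528 + 10164)*(-5060 + 1066) = -5364*(-3994) = 21423816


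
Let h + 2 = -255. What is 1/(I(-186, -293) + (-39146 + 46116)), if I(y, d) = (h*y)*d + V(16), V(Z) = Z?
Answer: -1/13999000 ≈ -7.1434e-8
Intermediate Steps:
h = -257 (h = -2 - 255 = -257)
I(y, d) = 16 - 257*d*y (I(y, d) = (-257*y)*d + 16 = -257*d*y + 16 = 16 - 257*d*y)
1/(I(-186, -293) + (-39146 + 46116)) = 1/((16 - 257*(-293)*(-186)) + (-39146 + 46116)) = 1/((16 - 14005986) + 6970) = 1/(-14005970 + 6970) = 1/(-13999000) = -1/13999000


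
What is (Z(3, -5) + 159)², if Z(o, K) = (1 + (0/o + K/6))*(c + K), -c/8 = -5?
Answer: 978121/36 ≈ 27170.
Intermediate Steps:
c = 40 (c = -8*(-5) = 40)
Z(o, K) = (1 + K/6)*(40 + K) (Z(o, K) = (1 + (0/o + K/6))*(40 + K) = (1 + (0 + K*(⅙)))*(40 + K) = (1 + (0 + K/6))*(40 + K) = (1 + K/6)*(40 + K))
(Z(3, -5) + 159)² = ((40 + (⅙)*(-5)² + (23/3)*(-5)) + 159)² = ((40 + (⅙)*25 - 115/3) + 159)² = ((40 + 25/6 - 115/3) + 159)² = (35/6 + 159)² = (989/6)² = 978121/36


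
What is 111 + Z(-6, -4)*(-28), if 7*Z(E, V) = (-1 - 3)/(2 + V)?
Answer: 103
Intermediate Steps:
Z(E, V) = -4/(7*(2 + V)) (Z(E, V) = ((-1 - 3)/(2 + V))/7 = (-4/(2 + V))/7 = -4/(7*(2 + V)))
111 + Z(-6, -4)*(-28) = 111 - 4/(14 + 7*(-4))*(-28) = 111 - 4/(14 - 28)*(-28) = 111 - 4/(-14)*(-28) = 111 - 4*(-1/14)*(-28) = 111 + (2/7)*(-28) = 111 - 8 = 103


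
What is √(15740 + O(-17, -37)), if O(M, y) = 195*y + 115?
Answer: 24*√15 ≈ 92.952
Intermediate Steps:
O(M, y) = 115 + 195*y
√(15740 + O(-17, -37)) = √(15740 + (115 + 195*(-37))) = √(15740 + (115 - 7215)) = √(15740 - 7100) = √8640 = 24*√15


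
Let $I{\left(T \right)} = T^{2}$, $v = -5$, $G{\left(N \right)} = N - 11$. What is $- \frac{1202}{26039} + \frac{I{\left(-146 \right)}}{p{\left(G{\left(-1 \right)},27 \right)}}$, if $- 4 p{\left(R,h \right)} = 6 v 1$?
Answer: $\frac{1110076618}{390585} \approx 2842.1$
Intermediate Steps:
$G{\left(N \right)} = -11 + N$
$p{\left(R,h \right)} = \frac{15}{2}$ ($p{\left(R,h \right)} = - \frac{6 \left(-5\right) 1}{4} = - \frac{\left(-30\right) 1}{4} = \left(- \frac{1}{4}\right) \left(-30\right) = \frac{15}{2}$)
$- \frac{1202}{26039} + \frac{I{\left(-146 \right)}}{p{\left(G{\left(-1 \right)},27 \right)}} = - \frac{1202}{26039} + \frac{\left(-146\right)^{2}}{\frac{15}{2}} = \left(-1202\right) \frac{1}{26039} + 21316 \cdot \frac{2}{15} = - \frac{1202}{26039} + \frac{42632}{15} = \frac{1110076618}{390585}$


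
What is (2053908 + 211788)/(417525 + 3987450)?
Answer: 755232/1468325 ≈ 0.51435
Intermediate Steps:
(2053908 + 211788)/(417525 + 3987450) = 2265696/4404975 = 2265696*(1/4404975) = 755232/1468325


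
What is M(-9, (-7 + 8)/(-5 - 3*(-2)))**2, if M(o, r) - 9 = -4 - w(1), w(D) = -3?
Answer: 64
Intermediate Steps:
M(o, r) = 8 (M(o, r) = 9 + (-4 - 1*(-3)) = 9 + (-4 + 3) = 9 - 1 = 8)
M(-9, (-7 + 8)/(-5 - 3*(-2)))**2 = 8**2 = 64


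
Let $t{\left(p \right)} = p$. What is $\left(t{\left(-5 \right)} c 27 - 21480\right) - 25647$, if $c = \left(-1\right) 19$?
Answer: $-44562$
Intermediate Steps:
$c = -19$
$\left(t{\left(-5 \right)} c 27 - 21480\right) - 25647 = \left(\left(-5\right) \left(-19\right) 27 - 21480\right) - 25647 = \left(95 \cdot 27 - 21480\right) - 25647 = \left(2565 - 21480\right) - 25647 = -18915 - 25647 = -44562$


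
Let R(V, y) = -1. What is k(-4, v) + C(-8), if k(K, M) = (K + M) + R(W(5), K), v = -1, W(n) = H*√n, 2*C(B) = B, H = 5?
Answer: -10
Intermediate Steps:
C(B) = B/2
W(n) = 5*√n
k(K, M) = -1 + K + M (k(K, M) = (K + M) - 1 = -1 + K + M)
k(-4, v) + C(-8) = (-1 - 4 - 1) + (½)*(-8) = -6 - 4 = -10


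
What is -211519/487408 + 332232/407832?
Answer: 76898697/202012784 ≈ 0.38066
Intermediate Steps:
-211519/487408 + 332232/407832 = -211519*1/487408 + 332232*(1/407832) = -5159/11888 + 13843/16993 = 76898697/202012784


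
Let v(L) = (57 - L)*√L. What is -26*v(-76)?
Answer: -6916*I*√19 ≈ -30146.0*I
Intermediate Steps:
v(L) = √L*(57 - L)
-26*v(-76) = -26*√(-76)*(57 - 1*(-76)) = -26*2*I*√19*(57 + 76) = -26*2*I*√19*133 = -6916*I*√19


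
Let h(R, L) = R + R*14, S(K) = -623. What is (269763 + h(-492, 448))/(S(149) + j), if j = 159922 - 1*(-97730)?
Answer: 262383/257029 ≈ 1.0208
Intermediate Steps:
h(R, L) = 15*R (h(R, L) = R + 14*R = 15*R)
j = 257652 (j = 159922 + 97730 = 257652)
(269763 + h(-492, 448))/(S(149) + j) = (269763 + 15*(-492))/(-623 + 257652) = (269763 - 7380)/257029 = 262383*(1/257029) = 262383/257029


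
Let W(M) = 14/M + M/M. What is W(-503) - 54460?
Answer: -27392891/503 ≈ -54459.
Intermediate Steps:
W(M) = 1 + 14/M (W(M) = 14/M + 1 = 1 + 14/M)
W(-503) - 54460 = (14 - 503)/(-503) - 54460 = -1/503*(-489) - 54460 = 489/503 - 54460 = -27392891/503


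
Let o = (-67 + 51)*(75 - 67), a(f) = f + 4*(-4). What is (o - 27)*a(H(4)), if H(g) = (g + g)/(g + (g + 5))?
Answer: 31000/13 ≈ 2384.6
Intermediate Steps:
H(g) = 2*g/(5 + 2*g) (H(g) = (2*g)/(g + (5 + g)) = (2*g)/(5 + 2*g) = 2*g/(5 + 2*g))
a(f) = -16 + f (a(f) = f - 16 = -16 + f)
o = -128 (o = -16*8 = -128)
(o - 27)*a(H(4)) = (-128 - 27)*(-16 + 2*4/(5 + 2*4)) = -155*(-16 + 2*4/(5 + 8)) = -155*(-16 + 2*4/13) = -155*(-16 + 2*4*(1/13)) = -155*(-16 + 8/13) = -155*(-200/13) = 31000/13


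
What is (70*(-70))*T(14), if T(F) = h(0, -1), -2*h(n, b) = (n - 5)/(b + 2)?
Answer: -12250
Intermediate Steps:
h(n, b) = -(-5 + n)/(2*(2 + b)) (h(n, b) = -(n - 5)/(2*(b + 2)) = -(-5 + n)/(2*(2 + b)))
T(F) = 5/2 (T(F) = (5 - 1*0)/(2*(2 - 1)) = (½)*(5 + 0)/1 = (½)*1*5 = 5/2)
(70*(-70))*T(14) = (70*(-70))*(5/2) = -4900*5/2 = -12250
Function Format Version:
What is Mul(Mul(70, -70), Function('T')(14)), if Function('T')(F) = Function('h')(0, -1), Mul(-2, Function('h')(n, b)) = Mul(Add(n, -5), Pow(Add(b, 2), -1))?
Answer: -12250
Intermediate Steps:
Function('h')(n, b) = Mul(Rational(-1, 2), Pow(Add(2, b), -1), Add(-5, n)) (Function('h')(n, b) = Mul(Rational(-1, 2), Mul(Add(n, -5), Pow(Add(b, 2), -1))) = Mul(Rational(-1, 2), Mul(Add(-5, n), Pow(Add(2, b), -1))) = Mul(Rational(-1, 2), Mul(Pow(Add(2, b), -1), Add(-5, n))) = Mul(Rational(-1, 2), Pow(Add(2, b), -1), Add(-5, n)))
Function('T')(F) = Rational(5, 2) (Function('T')(F) = Mul(Rational(1, 2), Pow(Add(2, -1), -1), Add(5, Mul(-1, 0))) = Mul(Rational(1, 2), Pow(1, -1), Add(5, 0)) = Mul(Rational(1, 2), 1, 5) = Rational(5, 2))
Mul(Mul(70, -70), Function('T')(14)) = Mul(Mul(70, -70), Rational(5, 2)) = Mul(-4900, Rational(5, 2)) = -12250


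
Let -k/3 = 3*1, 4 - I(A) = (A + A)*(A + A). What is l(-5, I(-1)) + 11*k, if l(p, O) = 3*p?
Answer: -114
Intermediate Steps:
I(A) = 4 - 4*A² (I(A) = 4 - (A + A)*(A + A) = 4 - 2*A*2*A = 4 - 4*A²)
k = -9 ≈ -9.0000
l(-5, I(-1)) + 11*k = 3*(-5) + 11*(-9) = -15 - 99 = -114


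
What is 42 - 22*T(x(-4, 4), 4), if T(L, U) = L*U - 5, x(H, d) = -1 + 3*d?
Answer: -816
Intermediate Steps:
T(L, U) = -5 + L*U
42 - 22*T(x(-4, 4), 4) = 42 - 22*(-5 + (-1 + 3*4)*4) = 42 - 22*(-5 + (-1 + 12)*4) = 42 - 22*(-5 + 11*4) = 42 - 22*(-5 + 44) = 42 - 22*39 = 42 - 858 = -816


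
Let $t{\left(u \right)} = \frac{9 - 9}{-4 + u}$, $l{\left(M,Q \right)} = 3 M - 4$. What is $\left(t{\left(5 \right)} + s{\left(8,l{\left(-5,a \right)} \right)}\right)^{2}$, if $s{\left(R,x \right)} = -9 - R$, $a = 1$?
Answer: $289$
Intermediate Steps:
$l{\left(M,Q \right)} = -4 + 3 M$
$t{\left(u \right)} = 0$ ($t{\left(u \right)} = \frac{0}{-4 + u} = 0$)
$\left(t{\left(5 \right)} + s{\left(8,l{\left(-5,a \right)} \right)}\right)^{2} = \left(0 - 17\right)^{2} = \left(-17\right)^{2} = 289$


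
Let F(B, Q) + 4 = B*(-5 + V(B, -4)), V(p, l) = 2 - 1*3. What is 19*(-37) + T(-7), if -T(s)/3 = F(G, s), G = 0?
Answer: -691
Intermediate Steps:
V(p, l) = -1 (V(p, l) = 2 - 3 = -1)
F(B, Q) = -4 - 6*B (F(B, Q) = -4 + B*(-5 - 1) = -4 + B*(-6) = -4 - 6*B)
T(s) = 12 (T(s) = -3*(-4 - 6*0) = -3*(-4 + 0) = -3*(-4) = 12)
19*(-37) + T(-7) = 19*(-37) + 12 = -703 + 12 = -691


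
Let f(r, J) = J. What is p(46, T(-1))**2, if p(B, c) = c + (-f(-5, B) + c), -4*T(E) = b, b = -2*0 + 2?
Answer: 2209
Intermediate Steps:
b = 2 (b = 0 + 2 = 2)
T(E) = -1/2 (T(E) = -1/4*2 = -1/2)
p(B, c) = -B + 2*c (p(B, c) = c + (-B + c) = c + (c - B) = -B + 2*c)
p(46, T(-1))**2 = (-1*46 + 2*(-1/2))**2 = (-46 - 1)**2 = (-47)**2 = 2209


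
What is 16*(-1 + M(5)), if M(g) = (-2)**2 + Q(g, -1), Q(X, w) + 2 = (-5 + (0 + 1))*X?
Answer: -304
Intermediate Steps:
Q(X, w) = -2 - 4*X (Q(X, w) = -2 + (-5 + (0 + 1))*X = -2 + (-5 + 1)*X = -2 - 4*X)
M(g) = 2 - 4*g (M(g) = (-2)**2 + (-2 - 4*g) = 4 + (-2 - 4*g) = 2 - 4*g)
16*(-1 + M(5)) = 16*(-1 + (2 - 4*5)) = 16*(-1 + (2 - 20)) = 16*(-1 - 18) = 16*(-19) = -304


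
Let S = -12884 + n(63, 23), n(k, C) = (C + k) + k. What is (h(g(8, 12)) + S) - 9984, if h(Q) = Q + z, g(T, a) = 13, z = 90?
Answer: -22616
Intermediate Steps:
n(k, C) = C + 2*k
h(Q) = 90 + Q (h(Q) = Q + 90 = 90 + Q)
S = -12735 (S = -12884 + (23 + 2*63) = -12884 + (23 + 126) = -12884 + 149 = -12735)
(h(g(8, 12)) + S) - 9984 = ((90 + 13) - 12735) - 9984 = (103 - 12735) - 9984 = -12632 - 9984 = -22616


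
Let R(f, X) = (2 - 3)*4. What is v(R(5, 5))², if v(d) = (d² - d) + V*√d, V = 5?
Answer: 300 + 400*I ≈ 300.0 + 400.0*I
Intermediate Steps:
R(f, X) = -4 (R(f, X) = -1*4 = -4)
v(d) = d² - d + 5*√d (v(d) = (d² - d) + 5*√d = d² - d + 5*√d)
v(R(5, 5))² = ((-4)² - 1*(-4) + 5*√(-4))² = (16 + 4 + 5*(2*I))² = (16 + 4 + 10*I)² = (20 + 10*I)²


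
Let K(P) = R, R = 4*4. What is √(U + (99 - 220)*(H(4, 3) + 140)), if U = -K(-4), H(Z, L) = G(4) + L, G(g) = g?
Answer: I*√17803 ≈ 133.43*I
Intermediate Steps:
R = 16
H(Z, L) = 4 + L
K(P) = 16
U = -16 (U = -1*16 = -16)
√(U + (99 - 220)*(H(4, 3) + 140)) = √(-16 + (99 - 220)*((4 + 3) + 140)) = √(-16 - 121*(7 + 140)) = √(-16 - 121*147) = √(-16 - 17787) = √(-17803) = I*√17803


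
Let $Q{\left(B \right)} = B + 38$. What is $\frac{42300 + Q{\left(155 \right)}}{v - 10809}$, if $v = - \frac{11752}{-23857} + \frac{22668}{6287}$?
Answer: $- \frac{6373480834787}{1620615982531} \approx -3.9328$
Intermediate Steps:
$Q{\left(B \right)} = 38 + B$
$v = \frac{614675300}{149988959}$ ($v = \left(-11752\right) \left(- \frac{1}{23857}\right) + 22668 \cdot \frac{1}{6287} = \frac{11752}{23857} + \frac{22668}{6287} = \frac{614675300}{149988959} \approx 4.0981$)
$\frac{42300 + Q{\left(155 \right)}}{v - 10809} = \frac{42300 + \left(38 + 155\right)}{\frac{614675300}{149988959} - 10809} = \frac{42300 + 193}{- \frac{1620615982531}{149988959}} = 42493 \left(- \frac{149988959}{1620615982531}\right) = - \frac{6373480834787}{1620615982531}$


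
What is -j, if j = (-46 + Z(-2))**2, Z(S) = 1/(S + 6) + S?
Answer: -36481/16 ≈ -2280.1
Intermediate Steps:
Z(S) = S + 1/(6 + S) (Z(S) = 1/(6 + S) + S = S + 1/(6 + S))
j = 36481/16 (j = (-46 + (1 + (-2)**2 + 6*(-2))/(6 - 2))**2 = (-46 + (1 + 4 - 12)/4)**2 = (-46 + (1/4)*(-7))**2 = (-46 - 7/4)**2 = (-191/4)**2 = 36481/16 ≈ 2280.1)
-j = -1*36481/16 = -36481/16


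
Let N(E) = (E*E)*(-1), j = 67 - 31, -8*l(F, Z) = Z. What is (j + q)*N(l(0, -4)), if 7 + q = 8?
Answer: -37/4 ≈ -9.2500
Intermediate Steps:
l(F, Z) = -Z/8
j = 36
N(E) = -E² (N(E) = E²*(-1) = -E²)
q = 1 (q = -7 + 8 = 1)
(j + q)*N(l(0, -4)) = (36 + 1)*(-(-⅛*(-4))²) = 37*(-(½)²) = 37*(-1*¼) = 37*(-¼) = -37/4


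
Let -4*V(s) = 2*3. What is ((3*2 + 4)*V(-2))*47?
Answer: -705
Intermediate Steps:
V(s) = -3/2
((3*2 + 4)*V(-2))*47 = ((3*2 + 4)*(-3/2))*47 = ((6 + 4)*(-3/2))*47 = (10*(-3/2))*47 = -15*47 = -705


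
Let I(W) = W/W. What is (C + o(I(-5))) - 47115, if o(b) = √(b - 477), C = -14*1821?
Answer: -72609 + 2*I*√119 ≈ -72609.0 + 21.817*I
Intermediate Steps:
C = -25494
I(W) = 1
o(b) = √(-477 + b)
(C + o(I(-5))) - 47115 = (-25494 + √(-477 + 1)) - 47115 = (-25494 + √(-476)) - 47115 = (-25494 + 2*I*√119) - 47115 = -72609 + 2*I*√119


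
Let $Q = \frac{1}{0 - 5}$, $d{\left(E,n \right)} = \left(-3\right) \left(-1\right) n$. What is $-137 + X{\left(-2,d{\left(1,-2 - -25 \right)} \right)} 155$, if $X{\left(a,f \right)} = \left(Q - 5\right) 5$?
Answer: $-4167$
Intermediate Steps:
$d{\left(E,n \right)} = 3 n$
$Q = - \frac{1}{5}$ ($Q = \frac{1}{-5} = - \frac{1}{5} \approx -0.2$)
$X{\left(a,f \right)} = -26$ ($X{\left(a,f \right)} = \left(- \frac{1}{5} - 5\right) 5 = \left(- \frac{26}{5}\right) 5 = -26$)
$-137 + X{\left(-2,d{\left(1,-2 - -25 \right)} \right)} 155 = -137 - 4030 = -4167$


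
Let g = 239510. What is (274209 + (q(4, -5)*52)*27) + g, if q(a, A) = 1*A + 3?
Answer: 510911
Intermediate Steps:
q(a, A) = 3 + A (q(a, A) = A + 3 = 3 + A)
(274209 + (q(4, -5)*52)*27) + g = (274209 + ((3 - 5)*52)*27) + 239510 = (274209 - 2*52*27) + 239510 = (274209 - 104*27) + 239510 = (274209 - 2808) + 239510 = 271401 + 239510 = 510911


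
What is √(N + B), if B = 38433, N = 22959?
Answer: 4*√3837 ≈ 247.77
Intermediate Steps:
√(N + B) = √(22959 + 38433) = √61392 = 4*√3837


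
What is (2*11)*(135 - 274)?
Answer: -3058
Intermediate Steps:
(2*11)*(135 - 274) = 22*(-139) = -3058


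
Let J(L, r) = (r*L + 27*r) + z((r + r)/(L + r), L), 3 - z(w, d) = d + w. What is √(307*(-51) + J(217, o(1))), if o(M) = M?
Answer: 4*I*√11604031/109 ≈ 125.01*I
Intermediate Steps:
z(w, d) = 3 - d - w (z(w, d) = 3 - (d + w) = 3 + (-d - w) = 3 - d - w)
J(L, r) = 3 - L + 27*r + L*r - 2*r/(L + r) (J(L, r) = (r*L + 27*r) + (3 - L - (r + r)/(L + r)) = (L*r + 27*r) + (3 - L - 2*r/(L + r)) = (27*r + L*r) + (3 - L - 2*r/(L + r)) = 3 - L + 27*r + L*r - 2*r/(L + r))
√(307*(-51) + J(217, o(1))) = √(307*(-51) + (-2*1 + (217 + 1)*(3 - 1*217 + 27*1 + 217*1))/(217 + 1)) = √(-15657 + (-2 + 218*(3 - 217 + 27 + 217))/218) = √(-15657 + (-2 + 218*30)/218) = √(-15657 + (-2 + 6540)/218) = √(-15657 + (1/218)*6538) = √(-15657 + 3269/109) = √(-1703344/109) = 4*I*√11604031/109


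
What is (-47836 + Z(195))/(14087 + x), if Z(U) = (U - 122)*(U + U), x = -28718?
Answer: 19366/14631 ≈ 1.3236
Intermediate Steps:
Z(U) = 2*U*(-122 + U) (Z(U) = (-122 + U)*(2*U) = 2*U*(-122 + U))
(-47836 + Z(195))/(14087 + x) = (-47836 + 2*195*(-122 + 195))/(14087 - 28718) = (-47836 + 2*195*73)/(-14631) = (-47836 + 28470)*(-1/14631) = -19366*(-1/14631) = 19366/14631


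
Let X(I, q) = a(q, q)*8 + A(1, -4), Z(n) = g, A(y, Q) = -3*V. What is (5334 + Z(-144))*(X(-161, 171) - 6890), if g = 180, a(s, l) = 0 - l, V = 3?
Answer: -45584238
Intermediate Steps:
a(s, l) = -l
A(y, Q) = -9 (A(y, Q) = -3*3 = -9)
Z(n) = 180
X(I, q) = -9 - 8*q (X(I, q) = -q*8 - 9 = -8*q - 9 = -9 - 8*q)
(5334 + Z(-144))*(X(-161, 171) - 6890) = (5334 + 180)*((-9 - 8*171) - 6890) = 5514*((-9 - 1368) - 6890) = 5514*(-1377 - 6890) = 5514*(-8267) = -45584238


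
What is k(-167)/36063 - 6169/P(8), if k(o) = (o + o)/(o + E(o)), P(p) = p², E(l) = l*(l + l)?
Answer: -74083391579/768574656 ≈ -96.391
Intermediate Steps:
E(l) = 2*l² (E(l) = l*(2*l) = 2*l²)
k(o) = 2*o/(o + 2*o²) (k(o) = (o + o)/(o + 2*o²) = (2*o)/(o + 2*o²) = 2*o/(o + 2*o²))
k(-167)/36063 - 6169/P(8) = (2/(1 + 2*(-167)))/36063 - 6169/(8²) = (2/(1 - 334))*(1/36063) - 6169/64 = (2/(-333))*(1/36063) - 6169*1/64 = (2*(-1/333))*(1/36063) - 6169/64 = -2/333*1/36063 - 6169/64 = -2/12008979 - 6169/64 = -74083391579/768574656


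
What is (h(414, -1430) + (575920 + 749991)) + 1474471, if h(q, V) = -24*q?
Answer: 2790446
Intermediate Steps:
(h(414, -1430) + (575920 + 749991)) + 1474471 = (-24*414 + (575920 + 749991)) + 1474471 = (-9936 + 1325911) + 1474471 = 1315975 + 1474471 = 2790446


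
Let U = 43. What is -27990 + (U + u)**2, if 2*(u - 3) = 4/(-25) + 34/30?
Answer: -581152271/22500 ≈ -25829.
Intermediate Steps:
u = 523/150 (u = 3 + (4/(-25) + 34/30)/2 = 3 + (4*(-1/25) + 34*(1/30))/2 = 3 + (-4/25 + 17/15)/2 = 3 + (1/2)*(73/75) = 3 + 73/150 = 523/150 ≈ 3.4867)
-27990 + (U + u)**2 = -27990 + (43 + 523/150)**2 = -27990 + (6973/150)**2 = -27990 + 48622729/22500 = -581152271/22500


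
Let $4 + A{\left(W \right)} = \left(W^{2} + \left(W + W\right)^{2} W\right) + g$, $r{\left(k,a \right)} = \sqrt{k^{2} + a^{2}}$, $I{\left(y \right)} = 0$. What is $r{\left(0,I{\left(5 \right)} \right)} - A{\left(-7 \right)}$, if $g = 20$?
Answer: $1307$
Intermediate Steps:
$r{\left(k,a \right)} = \sqrt{a^{2} + k^{2}}$
$A{\left(W \right)} = 16 + W^{2} + 4 W^{3}$ ($A{\left(W \right)} = -4 + \left(\left(W^{2} + \left(W + W\right)^{2} W\right) + 20\right) = -4 + \left(\left(W^{2} + \left(2 W\right)^{2} W\right) + 20\right) = -4 + \left(\left(W^{2} + 4 W^{2} W\right) + 20\right) = -4 + \left(\left(W^{2} + 4 W^{3}\right) + 20\right) = -4 + \left(20 + W^{2} + 4 W^{3}\right) = 16 + W^{2} + 4 W^{3}$)
$r{\left(0,I{\left(5 \right)} \right)} - A{\left(-7 \right)} = \sqrt{0^{2} + 0^{2}} - \left(16 + \left(-7\right)^{2} + 4 \left(-7\right)^{3}\right) = \sqrt{0 + 0} - \left(16 + 49 + 4 \left(-343\right)\right) = \sqrt{0} - \left(16 + 49 - 1372\right) = 0 - -1307 = 0 + 1307 = 1307$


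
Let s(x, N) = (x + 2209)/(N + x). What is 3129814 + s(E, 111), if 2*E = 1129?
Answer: 4228384261/1351 ≈ 3.1298e+6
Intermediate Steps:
E = 1129/2 (E = (½)*1129 = 1129/2 ≈ 564.50)
s(x, N) = (2209 + x)/(N + x)
3129814 + s(E, 111) = 3129814 + (2209 + 1129/2)/(111 + 1129/2) = 3129814 + (5547/2)/(1351/2) = 3129814 + (2/1351)*(5547/2) = 3129814 + 5547/1351 = 4228384261/1351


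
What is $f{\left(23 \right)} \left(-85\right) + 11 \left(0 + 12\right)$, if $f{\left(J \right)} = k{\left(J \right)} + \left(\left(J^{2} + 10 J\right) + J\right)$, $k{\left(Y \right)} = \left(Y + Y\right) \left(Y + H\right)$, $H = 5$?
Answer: $-175818$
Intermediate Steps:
$k{\left(Y \right)} = 2 Y \left(5 + Y\right)$ ($k{\left(Y \right)} = \left(Y + Y\right) \left(Y + 5\right) = 2 Y \left(5 + Y\right)$)
$f{\left(J \right)} = J^{2} + 11 J + 2 J \left(5 + J\right)$ ($f{\left(J \right)} = 2 J \left(5 + J\right) + \left(\left(J^{2} + 10 J\right) + J\right) = 2 J \left(5 + J\right) + \left(J^{2} + 11 J\right) = J^{2} + 11 J + 2 J \left(5 + J\right)$)
$f{\left(23 \right)} \left(-85\right) + 11 \left(0 + 12\right) = 3 \cdot 23 \left(7 + 23\right) \left(-85\right) + 11 \left(0 + 12\right) = 3 \cdot 23 \cdot 30 \left(-85\right) + 11 \cdot 12 = 2070 \left(-85\right) + 132 = -175950 + 132 = -175818$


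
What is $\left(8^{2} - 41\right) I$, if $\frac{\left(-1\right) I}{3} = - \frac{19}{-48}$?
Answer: $- \frac{437}{16} \approx -27.313$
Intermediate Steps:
$I = - \frac{19}{16}$ ($I = - 3 \left(- \frac{19}{-48}\right) = - 3 \left(\left(-19\right) \left(- \frac{1}{48}\right)\right) = \left(-3\right) \frac{19}{48} = - \frac{19}{16} \approx -1.1875$)
$\left(8^{2} - 41\right) I = \left(8^{2} - 41\right) \left(- \frac{19}{16}\right) = \left(64 - 41\right) \left(- \frac{19}{16}\right) = 23 \left(- \frac{19}{16}\right) = - \frac{437}{16}$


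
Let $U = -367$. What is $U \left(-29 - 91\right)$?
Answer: $44040$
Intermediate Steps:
$U \left(-29 - 91\right) = - 367 \left(-29 - 91\right) = \left(-367\right) \left(-120\right) = 44040$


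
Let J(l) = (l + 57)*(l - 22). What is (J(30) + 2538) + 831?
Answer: 4065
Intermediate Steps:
J(l) = (-22 + l)*(57 + l) (J(l) = (57 + l)*(-22 + l) = (-22 + l)*(57 + l))
(J(30) + 2538) + 831 = ((-1254 + 30**2 + 35*30) + 2538) + 831 = ((-1254 + 900 + 1050) + 2538) + 831 = (696 + 2538) + 831 = 3234 + 831 = 4065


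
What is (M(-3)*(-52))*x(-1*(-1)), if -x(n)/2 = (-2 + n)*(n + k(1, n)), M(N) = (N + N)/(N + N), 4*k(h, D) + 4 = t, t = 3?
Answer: -78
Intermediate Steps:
k(h, D) = -1/4 (k(h, D) = -1 + (1/4)*3 = -1 + 3/4 = -1/4)
M(N) = 1 (M(N) = (2*N)/((2*N)) = (2*N)*(1/(2*N)) = 1)
x(n) = -2*(-2 + n)*(-1/4 + n) (x(n) = -2*(-2 + n)*(n - 1/4) = -2*(-2 + n)*(-1/4 + n))
(M(-3)*(-52))*x(-1*(-1)) = (1*(-52))*(-1 - 2*(-1*(-1))**2 + 9*(-1*(-1))/2) = -52*(-1 - 2*1**2 + (9/2)*1) = -52*(-1 - 2*1 + 9/2) = -52*(-1 - 2 + 9/2) = -52*3/2 = -78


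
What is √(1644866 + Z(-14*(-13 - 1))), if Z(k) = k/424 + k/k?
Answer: √18481730806/106 ≈ 1282.5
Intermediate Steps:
Z(k) = 1 + k/424 (Z(k) = k*(1/424) + 1 = k/424 + 1 = 1 + k/424)
√(1644866 + Z(-14*(-13 - 1))) = √(1644866 + (1 + (-14*(-13 - 1))/424)) = √(1644866 + (1 + (-14*(-14))/424)) = √(1644866 + (1 + (1/424)*196)) = √(1644866 + (1 + 49/106)) = √(1644866 + 155/106) = √(174355951/106) = √18481730806/106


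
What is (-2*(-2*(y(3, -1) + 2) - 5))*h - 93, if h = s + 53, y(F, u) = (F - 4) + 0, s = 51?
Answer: 1363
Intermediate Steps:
y(F, u) = -4 + F (y(F, u) = (-4 + F) + 0 = -4 + F)
h = 104 (h = 51 + 53 = 104)
(-2*(-2*(y(3, -1) + 2) - 5))*h - 93 = -2*(-2*((-4 + 3) + 2) - 5)*104 - 93 = -2*(-2*(-1 + 2) - 5)*104 - 93 = -2*(-2*1 - 5)*104 - 93 = -2*(-2 - 5)*104 - 93 = -2*(-7)*104 - 93 = 14*104 - 93 = 1456 - 93 = 1363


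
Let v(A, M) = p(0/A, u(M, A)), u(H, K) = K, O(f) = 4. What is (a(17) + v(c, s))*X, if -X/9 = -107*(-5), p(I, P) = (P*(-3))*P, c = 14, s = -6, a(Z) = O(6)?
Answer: 2811960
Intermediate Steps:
a(Z) = 4
p(I, P) = -3*P**2 (p(I, P) = (-3*P)*P = -3*P**2)
v(A, M) = -3*A**2
X = -4815 (X = -(-963)*(-5) = -9*535 = -4815)
(a(17) + v(c, s))*X = (4 - 3*14**2)*(-4815) = (4 - 3*196)*(-4815) = (4 - 588)*(-4815) = -584*(-4815) = 2811960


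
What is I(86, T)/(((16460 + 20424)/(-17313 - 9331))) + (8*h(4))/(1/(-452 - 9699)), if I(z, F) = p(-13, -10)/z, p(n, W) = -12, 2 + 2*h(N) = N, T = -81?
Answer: -32199175658/396503 ≈ -81208.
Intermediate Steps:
h(N) = -1 + N/2
I(z, F) = -12/z
I(86, T)/(((16460 + 20424)/(-17313 - 9331))) + (8*h(4))/(1/(-452 - 9699)) = (-12/86)/(((16460 + 20424)/(-17313 - 9331))) + (8*(-1 + (½)*4))/(1/(-452 - 9699)) = (-12*1/86)/((36884/(-26644))) + (8*(-1 + 2))/(1/(-10151)) = -6/(43*(36884*(-1/26644))) + (8*1)/(-1/10151) = -6/(43*(-9221/6661)) + 8*(-10151) = -6/43*(-6661/9221) - 81208 = 39966/396503 - 81208 = -32199175658/396503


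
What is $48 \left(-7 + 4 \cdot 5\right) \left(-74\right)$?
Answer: $-46176$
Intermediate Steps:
$48 \left(-7 + 4 \cdot 5\right) \left(-74\right) = 48 \left(-7 + 20\right) \left(-74\right) = 48 \cdot 13 \left(-74\right) = 624 \left(-74\right) = -46176$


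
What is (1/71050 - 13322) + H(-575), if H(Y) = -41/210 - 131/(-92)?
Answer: -130608830627/9804900 ≈ -13321.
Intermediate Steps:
H(Y) = 11869/9660 (H(Y) = -41*1/210 - 131*(-1/92) = -41/210 + 131/92 = 11869/9660)
(1/71050 - 13322) + H(-575) = (1/71050 - 13322) + 11869/9660 = -946528099/71050 + 11869/9660 = -130608830627/9804900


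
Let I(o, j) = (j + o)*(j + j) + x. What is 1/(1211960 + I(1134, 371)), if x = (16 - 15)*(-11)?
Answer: 1/2328659 ≈ 4.2943e-7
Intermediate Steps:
x = -11 (x = 1*(-11) = -11)
I(o, j) = -11 + 2*j*(j + o) (I(o, j) = (j + o)*(j + j) - 11 = (j + o)*(2*j) - 11 = 2*j*(j + o) - 11 = -11 + 2*j*(j + o))
1/(1211960 + I(1134, 371)) = 1/(1211960 + (-11 + 2*371² + 2*371*1134)) = 1/(1211960 + (-11 + 2*137641 + 841428)) = 1/(1211960 + (-11 + 275282 + 841428)) = 1/(1211960 + 1116699) = 1/2328659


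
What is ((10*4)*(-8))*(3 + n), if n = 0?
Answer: -960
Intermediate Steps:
((10*4)*(-8))*(3 + n) = ((10*4)*(-8))*(3 + 0) = (40*(-8))*3 = -320*3 = -960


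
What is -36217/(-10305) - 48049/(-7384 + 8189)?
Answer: -93198052/1659105 ≈ -56.174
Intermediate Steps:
-36217/(-10305) - 48049/(-7384 + 8189) = -36217*(-1/10305) - 48049/805 = 36217/10305 - 48049*1/805 = 36217/10305 - 48049/805 = -93198052/1659105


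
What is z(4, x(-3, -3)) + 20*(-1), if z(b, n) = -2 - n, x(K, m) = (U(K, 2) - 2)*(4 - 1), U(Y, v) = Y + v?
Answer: -13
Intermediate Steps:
x(K, m) = 3*K (x(K, m) = ((K + 2) - 2)*(4 - 1) = ((2 + K) - 2)*3 = K*3 = 3*K)
z(4, x(-3, -3)) + 20*(-1) = (-2 - 3*(-3)) + 20*(-1) = (-2 - 1*(-9)) - 20 = (-2 + 9) - 20 = 7 - 20 = -13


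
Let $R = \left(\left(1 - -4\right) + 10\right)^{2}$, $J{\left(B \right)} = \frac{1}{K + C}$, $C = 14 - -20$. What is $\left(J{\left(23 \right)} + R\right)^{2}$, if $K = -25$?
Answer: $\frac{4104676}{81} \approx 50675.0$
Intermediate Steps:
$C = 34$ ($C = 14 + 20 = 34$)
$J{\left(B \right)} = \frac{1}{9}$ ($J{\left(B \right)} = \frac{1}{-25 + 34} = \frac{1}{9}$)
$R = 225$ ($R = \left(\left(1 + 4\right) + 10\right)^{2} = \left(5 + 10\right)^{2} = 15^{2} = 225$)
$\left(J{\left(23 \right)} + R\right)^{2} = \left(\frac{1}{9} + 225\right)^{2} = \left(\frac{2026}{9}\right)^{2} = \frac{4104676}{81}$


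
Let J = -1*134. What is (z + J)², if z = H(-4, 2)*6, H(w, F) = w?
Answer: 24964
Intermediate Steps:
z = -24 (z = -4*6 = -24)
J = -134
(z + J)² = (-24 - 134)² = (-158)² = 24964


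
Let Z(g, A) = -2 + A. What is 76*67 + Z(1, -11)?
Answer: 5079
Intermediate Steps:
76*67 + Z(1, -11) = 76*67 + (-2 - 11) = 5092 - 13 = 5079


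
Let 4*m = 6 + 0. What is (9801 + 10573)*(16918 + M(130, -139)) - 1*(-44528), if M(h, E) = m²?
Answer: 689555403/2 ≈ 3.4478e+8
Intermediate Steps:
m = 3/2 (m = (6 + 0)/4 = (¼)*6 = 3/2 ≈ 1.5000)
M(h, E) = 9/4 (M(h, E) = (3/2)² = 9/4)
(9801 + 10573)*(16918 + M(130, -139)) - 1*(-44528) = (9801 + 10573)*(16918 + 9/4) - 1*(-44528) = 20374*(67681/4) + 44528 = 689466347/2 + 44528 = 689555403/2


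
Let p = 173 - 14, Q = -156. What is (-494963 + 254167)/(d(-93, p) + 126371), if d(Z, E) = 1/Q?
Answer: -37564176/19713875 ≈ -1.9055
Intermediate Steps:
p = 159
d(Z, E) = -1/156 (d(Z, E) = 1/(-156) = -1/156)
(-494963 + 254167)/(d(-93, p) + 126371) = (-494963 + 254167)/(-1/156 + 126371) = -240796/19713875/156 = -240796*156/19713875 = -37564176/19713875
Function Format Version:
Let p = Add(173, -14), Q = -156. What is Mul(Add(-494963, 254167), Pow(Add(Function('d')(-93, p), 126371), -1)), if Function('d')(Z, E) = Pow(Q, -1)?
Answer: Rational(-37564176, 19713875) ≈ -1.9055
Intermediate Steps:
p = 159
Function('d')(Z, E) = Rational(-1, 156) (Function('d')(Z, E) = Pow(-156, -1) = Rational(-1, 156))
Mul(Add(-494963, 254167), Pow(Add(Function('d')(-93, p), 126371), -1)) = Mul(Add(-494963, 254167), Pow(Add(Rational(-1, 156), 126371), -1)) = Mul(-240796, Pow(Rational(19713875, 156), -1)) = Mul(-240796, Rational(156, 19713875)) = Rational(-37564176, 19713875)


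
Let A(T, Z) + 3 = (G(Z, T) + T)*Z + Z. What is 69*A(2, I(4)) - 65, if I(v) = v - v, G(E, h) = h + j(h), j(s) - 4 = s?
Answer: -272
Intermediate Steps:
j(s) = 4 + s
G(E, h) = 4 + 2*h (G(E, h) = h + (4 + h) = 4 + 2*h)
I(v) = 0
A(T, Z) = -3 + Z + Z*(4 + 3*T) (A(T, Z) = -3 + (((4 + 2*T) + T)*Z + Z) = -3 + ((4 + 3*T)*Z + Z) = -3 + (Z*(4 + 3*T) + Z) = -3 + (Z + Z*(4 + 3*T)) = -3 + Z + Z*(4 + 3*T))
69*A(2, I(4)) - 65 = 69*(-3 + 5*0 + 3*2*0) - 65 = 69*(-3 + 0 + 0) - 65 = 69*(-3) - 65 = -207 - 65 = -272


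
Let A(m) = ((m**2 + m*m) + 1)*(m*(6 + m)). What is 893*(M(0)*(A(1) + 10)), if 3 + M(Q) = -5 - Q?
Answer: -221464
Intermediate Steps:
M(Q) = -8 - Q (M(Q) = -3 + (-5 - Q) = -8 - Q)
A(m) = m*(1 + 2*m**2)*(6 + m) (A(m) = ((m**2 + m**2) + 1)*(m*(6 + m)) = (2*m**2 + 1)*(m*(6 + m)) = (1 + 2*m**2)*(m*(6 + m)) = m*(1 + 2*m**2)*(6 + m))
893*(M(0)*(A(1) + 10)) = 893*((-8 - 1*0)*(1*(6 + 1 + 2*1**3 + 12*1**2) + 10)) = 893*((-8 + 0)*(1*(6 + 1 + 2*1 + 12*1) + 10)) = 893*(-8*(1*(6 + 1 + 2 + 12) + 10)) = 893*(-8*(1*21 + 10)) = 893*(-8*(21 + 10)) = 893*(-8*31) = 893*(-248) = -221464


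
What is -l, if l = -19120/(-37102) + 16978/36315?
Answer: -662130278/673679565 ≈ -0.98286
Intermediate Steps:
l = 662130278/673679565 (l = -19120*(-1/37102) + 16978*(1/36315) = 9560/18551 + 16978/36315 = 662130278/673679565 ≈ 0.98286)
-l = -1*662130278/673679565 = -662130278/673679565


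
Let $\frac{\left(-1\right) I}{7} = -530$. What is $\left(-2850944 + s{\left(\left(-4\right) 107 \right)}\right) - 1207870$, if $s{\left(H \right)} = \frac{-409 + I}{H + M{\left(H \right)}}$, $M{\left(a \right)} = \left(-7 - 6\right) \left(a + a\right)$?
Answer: $- \frac{43429306499}{10700} \approx -4.0588 \cdot 10^{6}$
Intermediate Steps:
$I = 3710$ ($I = \left(-7\right) \left(-530\right) = 3710$)
$M{\left(a \right)} = - 26 a$ ($M{\left(a \right)} = - 13 \cdot 2 a = - 26 a$)
$s{\left(H \right)} = - \frac{3301}{25 H}$ ($s{\left(H \right)} = \frac{-409 + 3710}{H - 26 H} = \frac{3301}{\left(-25\right) H} = 3301 \left(- \frac{1}{25 H}\right) = - \frac{3301}{25 H}$)
$\left(-2850944 + s{\left(\left(-4\right) 107 \right)}\right) - 1207870 = \left(-2850944 - \frac{3301}{25 \left(\left(-4\right) 107\right)}\right) - 1207870 = \left(-2850944 - \frac{3301}{25 \left(-428\right)}\right) - 1207870 = \left(-2850944 - - \frac{3301}{10700}\right) - 1207870 = \left(-2850944 + \frac{3301}{10700}\right) - 1207870 = - \frac{30505097499}{10700} - 1207870 = - \frac{43429306499}{10700}$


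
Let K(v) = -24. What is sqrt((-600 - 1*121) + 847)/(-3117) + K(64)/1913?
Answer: -24/1913 - sqrt(14)/1039 ≈ -0.016147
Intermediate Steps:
sqrt((-600 - 1*121) + 847)/(-3117) + K(64)/1913 = sqrt((-600 - 1*121) + 847)/(-3117) - 24/1913 = sqrt((-600 - 121) + 847)*(-1/3117) - 24*1/1913 = sqrt(-721 + 847)*(-1/3117) - 24/1913 = sqrt(126)*(-1/3117) - 24/1913 = (3*sqrt(14))*(-1/3117) - 24/1913 = -sqrt(14)/1039 - 24/1913 = -24/1913 - sqrt(14)/1039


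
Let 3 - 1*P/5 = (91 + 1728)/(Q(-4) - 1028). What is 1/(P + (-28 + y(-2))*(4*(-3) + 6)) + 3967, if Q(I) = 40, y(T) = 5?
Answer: 635748441/160259 ≈ 3967.0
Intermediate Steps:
P = 23915/988 (P = 15 - 5*(91 + 1728)/(40 - 1028) = 15 - 9095/(-988) = 15 - 9095*(-1)/988 = 15 - 5*(-1819/988) = 15 + 9095/988 = 23915/988 ≈ 24.205)
1/(P + (-28 + y(-2))*(4*(-3) + 6)) + 3967 = 1/(23915/988 + (-28 + 5)*(4*(-3) + 6)) + 3967 = 1/(23915/988 - 23*(-12 + 6)) + 3967 = 1/(23915/988 - 23*(-6)) + 3967 = 1/(23915/988 + 138) + 3967 = 1/(160259/988) + 3967 = 988/160259 + 3967 = 635748441/160259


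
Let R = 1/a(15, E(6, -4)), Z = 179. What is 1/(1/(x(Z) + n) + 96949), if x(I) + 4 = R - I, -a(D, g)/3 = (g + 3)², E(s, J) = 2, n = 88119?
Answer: 6595199/639397947926 ≈ 1.0315e-5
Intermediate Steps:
a(D, g) = -3*(3 + g)² (a(D, g) = -3*(g + 3)² = -3*(3 + g)²)
R = -1/75 (R = 1/(-3*(3 + 2)²) = 1/(-3*5²) = 1/(-3*25) = 1/(-75) = -1/75 ≈ -0.013333)
x(I) = -301/75 - I (x(I) = -4 + (-1/75 - I) = -301/75 - I)
1/(1/(x(Z) + n) + 96949) = 1/(1/((-301/75 - 1*179) + 88119) + 96949) = 1/(1/((-301/75 - 179) + 88119) + 96949) = 1/(1/(-13726/75 + 88119) + 96949) = 1/(1/(6595199/75) + 96949) = 1/(75/6595199 + 96949) = 1/(639397947926/6595199) = 6595199/639397947926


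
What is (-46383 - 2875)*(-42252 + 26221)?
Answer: 789654998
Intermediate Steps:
(-46383 - 2875)*(-42252 + 26221) = -49258*(-16031) = 789654998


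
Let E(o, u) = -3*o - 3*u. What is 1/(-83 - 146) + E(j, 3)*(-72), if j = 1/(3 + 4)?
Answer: 1088201/1603 ≈ 678.85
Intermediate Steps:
j = 1/7 ≈ 0.14286
1/(-83 - 146) + E(j, 3)*(-72) = 1/(-83 - 146) + (-3*1/7 - 3*3)*(-72) = 1/(-229) + (-3/7 - 9)*(-72) = -1/229 - 66/7*(-72) = -1/229 + 4752/7 = 1088201/1603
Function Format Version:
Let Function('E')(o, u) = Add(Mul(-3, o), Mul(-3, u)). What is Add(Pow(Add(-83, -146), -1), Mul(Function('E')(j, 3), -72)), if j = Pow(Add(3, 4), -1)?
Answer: Rational(1088201, 1603) ≈ 678.85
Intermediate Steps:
j = Rational(1, 7) (j = Pow(7, -1) = Rational(1, 7) ≈ 0.14286)
Add(Pow(Add(-83, -146), -1), Mul(Function('E')(j, 3), -72)) = Add(Pow(Add(-83, -146), -1), Mul(Add(Mul(-3, Rational(1, 7)), Mul(-3, 3)), -72)) = Add(Pow(-229, -1), Mul(Add(Rational(-3, 7), -9), -72)) = Add(Rational(-1, 229), Mul(Rational(-66, 7), -72)) = Add(Rational(-1, 229), Rational(4752, 7)) = Rational(1088201, 1603)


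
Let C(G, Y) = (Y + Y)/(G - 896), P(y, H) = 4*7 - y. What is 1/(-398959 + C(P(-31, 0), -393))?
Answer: -279/111309299 ≈ -2.5065e-6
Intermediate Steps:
P(y, H) = 28 - y
C(G, Y) = 2*Y/(-896 + G) (C(G, Y) = (2*Y)/(-896 + G) = 2*Y/(-896 + G))
1/(-398959 + C(P(-31, 0), -393)) = 1/(-398959 + 2*(-393)/(-896 + (28 - 1*(-31)))) = 1/(-398959 + 2*(-393)/(-896 + (28 + 31))) = 1/(-398959 + 2*(-393)/(-896 + 59)) = 1/(-398959 + 2*(-393)/(-837)) = 1/(-398959 + 2*(-393)*(-1/837)) = 1/(-398959 + 262/279) = 1/(-111309299/279) = -279/111309299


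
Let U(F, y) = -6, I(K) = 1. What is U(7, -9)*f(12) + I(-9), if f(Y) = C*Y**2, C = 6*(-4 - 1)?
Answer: 25921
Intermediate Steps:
C = -30 (C = 6*(-5) = -30)
f(Y) = -30*Y**2
U(7, -9)*f(12) + I(-9) = -(-180)*12**2 + 1 = -(-180)*144 + 1 = -6*(-4320) + 1 = 25920 + 1 = 25921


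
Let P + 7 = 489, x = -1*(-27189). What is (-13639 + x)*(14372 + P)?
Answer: 201271700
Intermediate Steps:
x = 27189
P = 482 (P = -7 + 489 = 482)
(-13639 + x)*(14372 + P) = (-13639 + 27189)*(14372 + 482) = 13550*14854 = 201271700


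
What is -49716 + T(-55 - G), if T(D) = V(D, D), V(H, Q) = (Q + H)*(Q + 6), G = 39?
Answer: -33172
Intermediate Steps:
V(H, Q) = (6 + Q)*(H + Q) (V(H, Q) = (H + Q)*(6 + Q) = (6 + Q)*(H + Q))
T(D) = 2*D² + 12*D (T(D) = D² + 6*D + 6*D + D*D = D² + 6*D + 6*D + D² = 2*D² + 12*D)
-49716 + T(-55 - G) = -49716 + 2*(-55 - 1*39)*(6 + (-55 - 1*39)) = -49716 + 2*(-55 - 39)*(6 + (-55 - 39)) = -49716 + 2*(-94)*(6 - 94) = -49716 + 2*(-94)*(-88) = -49716 + 16544 = -33172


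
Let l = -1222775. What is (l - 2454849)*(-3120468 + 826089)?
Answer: 8437863275496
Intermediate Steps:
(l - 2454849)*(-3120468 + 826089) = (-1222775 - 2454849)*(-3120468 + 826089) = -3677624*(-2294379) = 8437863275496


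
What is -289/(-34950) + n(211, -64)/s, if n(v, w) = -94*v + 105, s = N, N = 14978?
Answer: -171299977/130870275 ≈ -1.3089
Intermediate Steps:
s = 14978
n(v, w) = 105 - 94*v
-289/(-34950) + n(211, -64)/s = -289/(-34950) + (105 - 94*211)/14978 = -289*(-1/34950) + (105 - 19834)*(1/14978) = 289/34950 - 19729*1/14978 = 289/34950 - 19729/14978 = -171299977/130870275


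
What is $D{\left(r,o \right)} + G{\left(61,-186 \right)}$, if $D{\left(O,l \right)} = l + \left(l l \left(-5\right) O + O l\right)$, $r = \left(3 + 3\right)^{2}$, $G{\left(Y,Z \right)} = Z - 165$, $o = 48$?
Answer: $-413295$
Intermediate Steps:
$G{\left(Y,Z \right)} = -165 + Z$
$r = 36$ ($r = 6^{2} = 36$)
$D{\left(O,l \right)} = l + O l - 5 O l^{2}$ ($D{\left(O,l \right)} = l + \left(l^{2} \left(-5\right) O + O l\right) = l + \left(- 5 l^{2} O + O l\right) = l - \left(- O l + 5 O l^{2}\right) = l + O l - 5 O l^{2}$)
$D{\left(r,o \right)} + G{\left(61,-186 \right)} = 48 \left(1 + 36 - 180 \cdot 48\right) - 351 = 48 \left(1 + 36 - 8640\right) - 351 = 48 \left(-8603\right) - 351 = -412944 - 351 = -413295$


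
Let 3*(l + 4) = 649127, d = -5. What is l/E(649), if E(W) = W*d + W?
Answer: -649115/7788 ≈ -83.348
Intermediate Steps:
l = 649115/3 (l = -4 + (1/3)*649127 = -4 + 649127/3 = 649115/3 ≈ 2.1637e+5)
E(W) = -4*W (E(W) = W*(-5) + W = -5*W + W = -4*W)
l/E(649) = 649115/(3*((-4*649))) = (649115/3)/(-2596) = (649115/3)*(-1/2596) = -649115/7788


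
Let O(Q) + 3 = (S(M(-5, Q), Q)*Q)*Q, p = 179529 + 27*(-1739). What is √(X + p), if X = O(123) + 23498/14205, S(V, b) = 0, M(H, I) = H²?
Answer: √26751182189415/14205 ≈ 364.11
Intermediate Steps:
p = 132576 (p = 179529 - 46953 = 132576)
O(Q) = -3 (O(Q) = -3 + (0*Q)*Q = -3 + 0*Q = -3 + 0 = -3)
X = -19117/14205 (X = -3 + 23498/14205 = -19117/14205 ≈ -1.3458)
√(X + p) = √(-19117/14205 + 132576) = √(1883222963/14205) = √26751182189415/14205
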